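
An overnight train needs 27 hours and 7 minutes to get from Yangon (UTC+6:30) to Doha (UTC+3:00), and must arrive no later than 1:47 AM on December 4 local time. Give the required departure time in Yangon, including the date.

Target arrival in UTC: 1:47 AM − 3:00 = 10:47 PM on Dec 3.
Subtract 27 hours and 7 minutes → departure 7:40 PM UTC on Dec 2.
Yangon is UTC+6:30: 7:40 PM + 6:30 = 2:10 AM on Dec 3.

2:10 AM on Dec 3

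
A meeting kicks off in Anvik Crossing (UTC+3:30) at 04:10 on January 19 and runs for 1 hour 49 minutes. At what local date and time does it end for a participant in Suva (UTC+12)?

14:29 on January 19

Suva is 8:30 ahead of Anvik Crossing.
After 1 hour and 49 minutes it is 05:59 in Anvik Crossing.
Shift by the zone difference: 05:59 + 8:30 = 14:29 on Jan 19 in Suva.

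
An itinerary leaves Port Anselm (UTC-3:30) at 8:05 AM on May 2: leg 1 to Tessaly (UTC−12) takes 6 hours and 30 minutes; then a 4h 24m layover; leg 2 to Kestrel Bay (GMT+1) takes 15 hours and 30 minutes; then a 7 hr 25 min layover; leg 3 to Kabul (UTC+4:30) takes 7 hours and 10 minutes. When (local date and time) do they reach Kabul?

Convert departure to UTC: 8:05 AM + 3:30 = 11:35 AM UTC on May 2.
Add 6 hours and 30 minutes leg 1 → 6:05 PM UTC.
Add 4 hours and 24 minutes layover in Tessaly → 10:29 PM UTC.
Add 15 hours 30 minutes leg 2 → 1:59 PM UTC (May 3).
Add 7 hours 25 minutes layover in Kestrel Bay → 9:24 PM UTC.
Add 7 hours and 10 minutes leg 3 → 4:34 AM UTC (May 4).
Kabul is UTC+4:30, so local arrival = 4:34 AM + 4:30 = 9:04 AM on May 4.

9:04 AM on May 4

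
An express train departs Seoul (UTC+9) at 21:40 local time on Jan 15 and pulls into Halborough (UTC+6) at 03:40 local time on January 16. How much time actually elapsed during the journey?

9 hours

Departure in UTC: 21:40 − 9:00 = 12:40 on Jan 15.
Arrival in UTC: 03:40 − 6:00 = 21:40 on Jan 15.
Elapsed = 21:40 − 12:40 = 9 hours.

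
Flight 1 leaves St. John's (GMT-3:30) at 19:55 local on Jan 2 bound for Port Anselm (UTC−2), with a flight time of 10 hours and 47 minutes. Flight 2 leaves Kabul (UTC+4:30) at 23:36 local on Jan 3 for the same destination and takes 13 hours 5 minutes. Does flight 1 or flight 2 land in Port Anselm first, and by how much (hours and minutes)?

Flight 1 in UTC: 19:55 + 3:30 = 23:25 on Jan 2.
+10 hours 47 minutes → arrive 10:12 UTC on Jan 3.
Flight 2 in UTC: 23:36 − 4:30 = 19:06 on Jan 3.
+13 hours 5 minutes → arrive 08:11 UTC on Jan 4.
Flight 1 lands earlier by 21 hours 59 minutes.

the first, by 21 hours 59 minutes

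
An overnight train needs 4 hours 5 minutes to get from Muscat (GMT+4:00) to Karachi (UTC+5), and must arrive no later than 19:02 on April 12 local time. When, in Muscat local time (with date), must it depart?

13:57 on April 12

Target arrival in UTC: 19:02 − 5:00 = 14:02 on Apr 12.
Subtract 4 hours and 5 minutes → departure 09:57 UTC on Apr 12.
Muscat is UTC+4:00: 09:57 + 4:00 = 13:57 on Apr 12.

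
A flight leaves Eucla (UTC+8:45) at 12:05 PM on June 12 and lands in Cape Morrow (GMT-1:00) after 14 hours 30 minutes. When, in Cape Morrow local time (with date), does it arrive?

Convert departure to UTC: 12:05 PM − 8:45 = 3:20 AM UTC on Jun 12.
Add 14 hours and 30 minutes travel time → 5:50 PM UTC.
Cape Morrow is UTC−1:00, so local arrival = 5:50 PM − 1:00 = 4:50 PM on Jun 12.

4:50 PM on June 12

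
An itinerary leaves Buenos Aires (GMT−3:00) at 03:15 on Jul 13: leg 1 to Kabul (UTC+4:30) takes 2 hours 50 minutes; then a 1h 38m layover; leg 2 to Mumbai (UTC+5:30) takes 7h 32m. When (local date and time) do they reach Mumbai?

23:45 on July 13

Convert departure to UTC: 03:15 + 3:00 = 06:15 UTC on Jul 13.
Add 2 hours and 50 minutes leg 1 → 09:05 UTC.
Add 1 hour and 38 minutes layover in Kabul → 10:43 UTC.
Add 7 hours and 32 minutes leg 2 → 18:15 UTC.
Mumbai is UTC+5:30, so local arrival = 18:15 + 5:30 = 23:45 on Jul 13.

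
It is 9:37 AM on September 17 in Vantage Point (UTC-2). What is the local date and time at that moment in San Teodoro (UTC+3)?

San Teodoro is 5:00 ahead of Vantage Point.
Shift by the zone difference: 9:37 AM + 5:00 = 2:37 PM on Sep 17 in San Teodoro.

2:37 PM on Sep 17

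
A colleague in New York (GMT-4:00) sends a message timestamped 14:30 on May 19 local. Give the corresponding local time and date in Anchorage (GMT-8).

10:30 on May 19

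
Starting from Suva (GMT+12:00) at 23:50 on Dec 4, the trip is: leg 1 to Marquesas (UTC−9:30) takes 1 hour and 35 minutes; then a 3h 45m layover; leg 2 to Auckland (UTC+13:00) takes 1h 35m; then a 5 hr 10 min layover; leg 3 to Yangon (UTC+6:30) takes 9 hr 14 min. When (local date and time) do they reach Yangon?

Convert departure to UTC: 23:50 − 12:00 = 11:50 UTC on Dec 4.
Add 1 hour and 35 minutes leg 1 → 13:25 UTC.
Add 3 hours 45 minutes layover in Marquesas → 17:10 UTC.
Add 1 hour 35 minutes leg 2 → 18:45 UTC.
Add 5 hours and 10 minutes layover in Auckland → 23:55 UTC.
Add 9 hours and 14 minutes leg 3 → 09:09 UTC (Dec 5).
Yangon is UTC+6:30, so local arrival = 09:09 + 6:30 = 15:39 on Dec 5.

15:39 on Dec 5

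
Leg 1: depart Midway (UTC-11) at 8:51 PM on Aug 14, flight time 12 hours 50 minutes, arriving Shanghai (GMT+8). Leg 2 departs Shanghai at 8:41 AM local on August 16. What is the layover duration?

4 hours

Convert departure to UTC: 8:51 PM + 11:00 = 7:51 AM UTC on Aug 15.
Add 12 hours and 50 minutes flight time → 8:41 PM UTC.
Shanghai is UTC+8:00, so local arrival = 8:41 PM + 8:00 = 4:41 AM on Aug 16.
Layover = 8:41 AM − 4:41 AM = 4 hours.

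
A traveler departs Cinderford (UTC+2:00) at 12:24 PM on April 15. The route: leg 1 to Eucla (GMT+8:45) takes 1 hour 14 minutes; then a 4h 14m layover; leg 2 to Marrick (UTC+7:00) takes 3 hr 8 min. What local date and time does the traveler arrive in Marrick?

2:00 AM on Apr 16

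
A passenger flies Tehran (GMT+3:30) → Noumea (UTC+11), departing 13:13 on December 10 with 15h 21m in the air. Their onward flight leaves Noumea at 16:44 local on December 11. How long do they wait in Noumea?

4 hours 40 minutes

Convert departure to UTC: 13:13 − 3:30 = 09:43 UTC on Dec 10.
Add 15 hours 21 minutes flight time → 01:04 UTC (Dec 11).
Noumea is UTC+11:00, so local arrival = 01:04 + 11:00 = 12:04 on Dec 11.
Layover = 16:44 − 12:04 = 4 hours 40 minutes.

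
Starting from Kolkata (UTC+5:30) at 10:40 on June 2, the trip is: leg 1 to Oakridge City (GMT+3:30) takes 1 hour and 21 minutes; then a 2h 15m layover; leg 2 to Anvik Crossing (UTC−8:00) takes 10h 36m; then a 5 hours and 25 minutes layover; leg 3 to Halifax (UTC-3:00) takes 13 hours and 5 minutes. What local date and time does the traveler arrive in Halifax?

10:52 on Jun 3

Convert departure to UTC: 10:40 − 5:30 = 05:10 UTC on Jun 2.
Add 1 hour and 21 minutes leg 1 → 06:31 UTC.
Add 2 hours and 15 minutes layover in Oakridge City → 08:46 UTC.
Add 10 hours and 36 minutes leg 2 → 19:22 UTC.
Add 5 hours and 25 minutes layover in Anvik Crossing → 00:47 UTC (Jun 3).
Add 13 hours and 5 minutes leg 3 → 13:52 UTC.
Halifax is UTC−3:00, so local arrival = 13:52 − 3:00 = 10:52 on Jun 3.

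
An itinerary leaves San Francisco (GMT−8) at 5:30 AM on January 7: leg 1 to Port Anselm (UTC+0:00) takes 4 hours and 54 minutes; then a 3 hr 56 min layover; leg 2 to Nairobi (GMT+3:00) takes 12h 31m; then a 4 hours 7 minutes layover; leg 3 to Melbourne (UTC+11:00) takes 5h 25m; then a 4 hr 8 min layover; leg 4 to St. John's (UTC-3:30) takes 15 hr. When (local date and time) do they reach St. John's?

12:01 PM on January 9

Convert departure to UTC: 5:30 AM + 8:00 = 1:30 PM UTC on Jan 7.
Add 4 hours and 54 minutes leg 1 → 6:24 PM UTC.
Add 3 hours 56 minutes layover in Port Anselm → 10:20 PM UTC.
Add 12 hours 31 minutes leg 2 → 10:51 AM UTC (Jan 8).
Add 4 hours 7 minutes layover in Nairobi → 2:58 PM UTC.
Add 5 hours 25 minutes leg 3 → 8:23 PM UTC.
Add 4 hours and 8 minutes layover in Melbourne → 12:31 AM UTC (Jan 9).
Add 15 hours leg 4 → 3:31 PM UTC.
St. John's is UTC−3:30, so local arrival = 3:31 PM − 3:30 = 12:01 PM on Jan 9.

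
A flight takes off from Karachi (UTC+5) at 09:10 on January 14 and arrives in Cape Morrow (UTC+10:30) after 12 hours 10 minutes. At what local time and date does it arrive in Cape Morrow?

Convert departure to UTC: 09:10 − 5:00 = 04:10 UTC on Jan 14.
Add 12 hours 10 minutes travel time → 16:20 UTC.
Cape Morrow is UTC+10:30, so local arrival = 16:20 + 10:30 = 02:50 on Jan 15.

02:50 on January 15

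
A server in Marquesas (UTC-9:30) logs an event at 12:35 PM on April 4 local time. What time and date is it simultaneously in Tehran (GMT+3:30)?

In UTC: 12:35 PM + 9:30 = 10:05 PM on Apr 4.
Tehran is UTC+3:30: 10:05 PM + 3:30 = 1:35 AM on Apr 5.

1:35 AM on April 5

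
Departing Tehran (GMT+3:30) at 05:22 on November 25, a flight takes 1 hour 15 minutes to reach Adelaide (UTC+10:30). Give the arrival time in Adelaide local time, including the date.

Adelaide is 7:00 ahead of Tehran.
After 1 hour 15 minutes it is 06:37 in Tehran.
Shift by the zone difference: 06:37 + 7:00 = 13:37 on Nov 25 in Adelaide.

13:37 on November 25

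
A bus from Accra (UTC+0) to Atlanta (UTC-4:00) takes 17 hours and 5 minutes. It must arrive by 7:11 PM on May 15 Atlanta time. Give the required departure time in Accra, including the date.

Target arrival in UTC: 7:11 PM + 4:00 = 11:11 PM on May 15.
Subtract 17 hours 5 minutes → departure 6:06 AM UTC on May 15.
Accra is UTC+0, so departure is 6:06 AM on May 15.

6:06 AM on May 15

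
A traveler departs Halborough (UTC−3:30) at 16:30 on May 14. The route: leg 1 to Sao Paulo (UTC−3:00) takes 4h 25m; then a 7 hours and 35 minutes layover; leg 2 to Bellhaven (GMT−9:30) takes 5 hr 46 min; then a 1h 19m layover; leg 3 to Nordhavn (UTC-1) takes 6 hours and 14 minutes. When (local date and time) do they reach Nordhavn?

20:19 on May 15

Convert departure to UTC: 16:30 + 3:30 = 20:00 UTC on May 14.
Add 4 hours and 25 minutes leg 1 → 00:25 UTC (May 15).
Add 7 hours 35 minutes layover in Sao Paulo → 08:00 UTC.
Add 5 hours 46 minutes leg 2 → 13:46 UTC.
Add 1 hour and 19 minutes layover in Bellhaven → 15:05 UTC.
Add 6 hours 14 minutes leg 3 → 21:19 UTC.
Nordhavn is UTC−1:00, so local arrival = 21:19 − 1:00 = 20:19 on May 15.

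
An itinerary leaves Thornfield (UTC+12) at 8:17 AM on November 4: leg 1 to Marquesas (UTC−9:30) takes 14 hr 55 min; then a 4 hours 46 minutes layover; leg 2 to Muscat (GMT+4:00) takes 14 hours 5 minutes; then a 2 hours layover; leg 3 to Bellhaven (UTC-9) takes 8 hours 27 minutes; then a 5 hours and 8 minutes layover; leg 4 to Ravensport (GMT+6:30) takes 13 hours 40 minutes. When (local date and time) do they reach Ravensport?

5:48 PM on Nov 6

Convert departure to UTC: 8:17 AM − 12:00 = 8:17 PM UTC on Nov 3.
Add 14 hours 55 minutes leg 1 → 11:12 AM UTC (Nov 4).
Add 4 hours and 46 minutes layover in Marquesas → 3:58 PM UTC.
Add 14 hours 5 minutes leg 2 → 6:03 AM UTC (Nov 5).
Add 2 hours layover in Muscat → 8:03 AM UTC.
Add 8 hours and 27 minutes leg 3 → 4:30 PM UTC.
Add 5 hours and 8 minutes layover in Bellhaven → 9:38 PM UTC.
Add 13 hours and 40 minutes leg 4 → 11:18 AM UTC (Nov 6).
Ravensport is UTC+6:30, so local arrival = 11:18 AM + 6:30 = 5:48 PM on Nov 6.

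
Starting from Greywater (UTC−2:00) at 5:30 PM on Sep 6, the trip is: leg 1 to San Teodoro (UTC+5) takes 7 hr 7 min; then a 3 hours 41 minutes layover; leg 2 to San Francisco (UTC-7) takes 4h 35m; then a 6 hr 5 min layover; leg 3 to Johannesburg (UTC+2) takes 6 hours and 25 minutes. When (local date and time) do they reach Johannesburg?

1:23 AM on Sep 8

Convert departure to UTC: 5:30 PM + 2:00 = 7:30 PM UTC on Sep 6.
Add 7 hours and 7 minutes leg 1 → 2:37 AM UTC (Sep 7).
Add 3 hours and 41 minutes layover in San Teodoro → 6:18 AM UTC.
Add 4 hours and 35 minutes leg 2 → 10:53 AM UTC.
Add 6 hours and 5 minutes layover in San Francisco → 4:58 PM UTC.
Add 6 hours 25 minutes leg 3 → 11:23 PM UTC.
Johannesburg is UTC+2:00, so local arrival = 11:23 PM + 2:00 = 1:23 AM on Sep 8.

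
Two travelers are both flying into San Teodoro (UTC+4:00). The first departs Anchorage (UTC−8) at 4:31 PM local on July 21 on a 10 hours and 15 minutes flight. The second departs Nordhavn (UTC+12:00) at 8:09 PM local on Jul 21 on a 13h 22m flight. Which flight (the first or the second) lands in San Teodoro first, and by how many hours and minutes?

the second, by 13 hours 15 minutes

Flight 1 in UTC: 4:31 PM + 8:00 = 12:31 AM on Jul 22.
+10 hours 15 minutes → arrive 10:46 AM UTC on Jul 22.
Flight 2 in UTC: 8:09 PM − 12:00 = 8:09 AM on Jul 21.
+13 hours 22 minutes → arrive 9:31 PM UTC on Jul 21.
Flight 2 lands earlier by 13 hours 15 minutes.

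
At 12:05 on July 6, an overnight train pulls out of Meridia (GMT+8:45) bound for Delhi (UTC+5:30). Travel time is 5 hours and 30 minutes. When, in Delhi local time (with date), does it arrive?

Convert departure to UTC: 12:05 − 8:45 = 03:20 UTC on Jul 6.
Add 5 hours 30 minutes travel time → 08:50 UTC.
Delhi is UTC+5:30, so local arrival = 08:50 + 5:30 = 14:20 on Jul 6.

14:20 on July 6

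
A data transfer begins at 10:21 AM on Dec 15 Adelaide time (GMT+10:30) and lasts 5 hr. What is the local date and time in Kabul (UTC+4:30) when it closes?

9:21 AM on December 15

Convert start to UTC: 10:21 AM − 10:30 = 11:51 PM UTC on Dec 14.
Add 5 hours duration → 4:51 AM UTC (Dec 15).
Kabul is UTC+4:30, so local end time = 4:51 AM + 4:30 = 9:21 AM on Dec 15.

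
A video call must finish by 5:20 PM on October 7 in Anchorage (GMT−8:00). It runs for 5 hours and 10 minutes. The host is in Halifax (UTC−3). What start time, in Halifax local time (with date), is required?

Target end time in UTC: 5:20 PM + 8:00 = 1:20 AM on Oct 8.
Subtract 5 hours and 10 minutes → start 8:10 PM UTC on Oct 7.
Halifax is UTC−3:00: 8:10 PM − 3:00 = 5:10 PM on Oct 7.

5:10 PM on October 7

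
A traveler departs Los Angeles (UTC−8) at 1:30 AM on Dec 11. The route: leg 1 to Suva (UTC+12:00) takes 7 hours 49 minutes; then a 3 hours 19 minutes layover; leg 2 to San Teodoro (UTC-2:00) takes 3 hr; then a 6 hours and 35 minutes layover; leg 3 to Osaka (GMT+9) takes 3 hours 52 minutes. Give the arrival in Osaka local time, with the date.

7:05 PM on December 12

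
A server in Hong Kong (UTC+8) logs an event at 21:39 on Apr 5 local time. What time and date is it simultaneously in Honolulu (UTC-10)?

In UTC: 21:39 − 8:00 = 13:39 on Apr 5.
Honolulu is UTC−10:00: 13:39 − 10:00 = 03:39 on Apr 5.

03:39 on April 5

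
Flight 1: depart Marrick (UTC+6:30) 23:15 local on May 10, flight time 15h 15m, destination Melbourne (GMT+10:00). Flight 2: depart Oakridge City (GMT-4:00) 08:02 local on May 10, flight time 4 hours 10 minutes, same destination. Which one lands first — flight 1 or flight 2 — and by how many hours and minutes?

the second, by 15 hours 48 minutes

Flight 1 in UTC: 23:15 − 6:30 = 16:45 on May 10.
+15 hours 15 minutes → arrive 08:00 UTC on May 11.
Flight 2 in UTC: 08:02 + 4:00 = 12:02 on May 10.
+4 hours and 10 minutes → arrive 16:12 UTC on May 10.
Flight 2 lands earlier by 15 hours 48 minutes.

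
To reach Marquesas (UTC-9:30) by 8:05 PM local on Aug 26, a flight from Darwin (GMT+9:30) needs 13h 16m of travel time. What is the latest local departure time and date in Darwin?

1:49 AM on Aug 27

Target arrival in UTC: 8:05 PM + 9:30 = 5:35 AM on Aug 27.
Subtract 13 hours 16 minutes → departure 4:19 PM UTC on Aug 26.
Darwin is UTC+9:30: 4:19 PM + 9:30 = 1:49 AM on Aug 27.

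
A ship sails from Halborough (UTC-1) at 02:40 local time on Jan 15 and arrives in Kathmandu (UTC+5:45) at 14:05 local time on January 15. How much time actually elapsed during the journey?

4 hours 40 minutes

Kathmandu is 6:45 ahead of Halborough.
Clock-face elapsed time (ignoring zones) is 11 hours 25 minutes.
Actual elapsed = 11 hours 25 minutes − 6:45 = 4 hours 40 minutes.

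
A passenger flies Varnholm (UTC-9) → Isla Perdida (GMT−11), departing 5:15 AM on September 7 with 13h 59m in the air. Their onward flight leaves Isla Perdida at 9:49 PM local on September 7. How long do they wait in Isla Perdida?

Convert departure to UTC: 5:15 AM + 9:00 = 2:15 PM UTC on Sep 7.
Add 13 hours 59 minutes flight time → 4:14 AM UTC (Sep 8).
Isla Perdida is UTC−11:00, so local arrival = 4:14 AM − 11:00 = 5:14 PM on Sep 7.
Layover = 9:49 PM − 5:14 PM = 4 hours 35 minutes.

4 hours 35 minutes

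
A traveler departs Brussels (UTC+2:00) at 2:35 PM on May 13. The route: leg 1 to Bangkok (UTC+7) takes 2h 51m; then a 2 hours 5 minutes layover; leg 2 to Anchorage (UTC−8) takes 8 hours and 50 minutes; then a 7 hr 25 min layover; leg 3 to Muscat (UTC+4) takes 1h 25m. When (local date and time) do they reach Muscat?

Convert departure to UTC: 2:35 PM − 2:00 = 12:35 PM UTC on May 13.
Add 2 hours and 51 minutes leg 1 → 3:26 PM UTC.
Add 2 hours 5 minutes layover in Bangkok → 5:31 PM UTC.
Add 8 hours 50 minutes leg 2 → 2:21 AM UTC (May 14).
Add 7 hours and 25 minutes layover in Anchorage → 9:46 AM UTC.
Add 1 hour and 25 minutes leg 3 → 11:11 AM UTC.
Muscat is UTC+4:00, so local arrival = 11:11 AM + 4:00 = 3:11 PM on May 14.

3:11 PM on May 14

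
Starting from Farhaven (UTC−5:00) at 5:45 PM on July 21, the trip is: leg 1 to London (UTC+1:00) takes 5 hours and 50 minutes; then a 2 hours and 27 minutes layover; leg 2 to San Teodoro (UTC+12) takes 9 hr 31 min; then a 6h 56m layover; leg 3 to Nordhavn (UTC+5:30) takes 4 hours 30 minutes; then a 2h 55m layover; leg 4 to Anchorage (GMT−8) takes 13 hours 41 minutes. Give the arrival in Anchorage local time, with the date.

12:35 PM on July 23

Convert departure to UTC: 5:45 PM + 5:00 = 10:45 PM UTC on Jul 21.
Add 5 hours and 50 minutes leg 1 → 4:35 AM UTC (Jul 22).
Add 2 hours 27 minutes layover in London → 7:02 AM UTC.
Add 9 hours 31 minutes leg 2 → 4:33 PM UTC.
Add 6 hours and 56 minutes layover in San Teodoro → 11:29 PM UTC.
Add 4 hours 30 minutes leg 3 → 3:59 AM UTC (Jul 23).
Add 2 hours and 55 minutes layover in Nordhavn → 6:54 AM UTC.
Add 13 hours 41 minutes leg 4 → 8:35 PM UTC.
Anchorage is UTC−8:00, so local arrival = 8:35 PM − 8:00 = 12:35 PM on Jul 23.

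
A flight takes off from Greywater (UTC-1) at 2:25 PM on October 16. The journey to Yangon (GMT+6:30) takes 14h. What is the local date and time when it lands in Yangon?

11:55 AM on October 17

Convert departure to UTC: 2:25 PM + 1:00 = 3:25 PM UTC on Oct 16.
Add 14 hours travel time → 5:25 AM UTC (Oct 17).
Yangon is UTC+6:30, so local arrival = 5:25 AM + 6:30 = 11:55 AM on Oct 17.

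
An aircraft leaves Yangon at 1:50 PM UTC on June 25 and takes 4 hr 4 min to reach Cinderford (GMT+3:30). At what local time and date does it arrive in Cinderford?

Departure is given in UTC: 1:50 PM on Jun 25.
Add 4 hours and 4 minutes → 5:54 PM UTC.
Cinderford is UTC+3:30: 5:54 PM + 3:30 = 9:24 PM on Jun 25.

9:24 PM on Jun 25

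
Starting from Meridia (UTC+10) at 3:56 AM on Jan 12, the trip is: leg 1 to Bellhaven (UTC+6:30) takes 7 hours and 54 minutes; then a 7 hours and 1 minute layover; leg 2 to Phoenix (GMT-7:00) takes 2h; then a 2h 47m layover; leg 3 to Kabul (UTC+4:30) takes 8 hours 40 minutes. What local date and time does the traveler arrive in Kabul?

2:48 AM on Jan 13

Convert departure to UTC: 3:56 AM − 10:00 = 5:56 PM UTC on Jan 11.
Add 7 hours 54 minutes leg 1 → 1:50 AM UTC (Jan 12).
Add 7 hours and 1 minute layover in Bellhaven → 8:51 AM UTC.
Add 2 hours leg 2 → 10:51 AM UTC.
Add 2 hours 47 minutes layover in Phoenix → 1:38 PM UTC.
Add 8 hours 40 minutes leg 3 → 10:18 PM UTC.
Kabul is UTC+4:30, so local arrival = 10:18 PM + 4:30 = 2:48 AM on Jan 13.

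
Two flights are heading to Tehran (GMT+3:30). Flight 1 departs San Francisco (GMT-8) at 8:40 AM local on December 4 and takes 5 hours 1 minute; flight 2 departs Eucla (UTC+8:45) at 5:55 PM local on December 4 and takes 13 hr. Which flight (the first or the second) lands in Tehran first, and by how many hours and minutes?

the first, by 29 minutes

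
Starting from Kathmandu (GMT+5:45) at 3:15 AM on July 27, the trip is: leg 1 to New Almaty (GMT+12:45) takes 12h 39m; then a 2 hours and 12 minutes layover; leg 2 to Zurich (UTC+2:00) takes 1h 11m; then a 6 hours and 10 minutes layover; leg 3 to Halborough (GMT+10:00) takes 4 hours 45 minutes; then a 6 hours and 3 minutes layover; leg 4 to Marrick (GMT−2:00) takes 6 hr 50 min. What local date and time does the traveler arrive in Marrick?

11:20 AM on July 28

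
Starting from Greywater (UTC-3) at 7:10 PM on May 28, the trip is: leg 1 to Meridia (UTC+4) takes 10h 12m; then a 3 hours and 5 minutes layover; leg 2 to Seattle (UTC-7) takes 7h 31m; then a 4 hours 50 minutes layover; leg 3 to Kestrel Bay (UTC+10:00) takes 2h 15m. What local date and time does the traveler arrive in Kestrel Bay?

12:03 PM on May 30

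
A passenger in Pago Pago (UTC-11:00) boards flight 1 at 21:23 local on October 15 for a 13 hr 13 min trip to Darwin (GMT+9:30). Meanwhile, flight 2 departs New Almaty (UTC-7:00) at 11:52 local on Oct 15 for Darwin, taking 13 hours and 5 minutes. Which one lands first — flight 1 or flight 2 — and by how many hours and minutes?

Flight 1 in UTC: 21:23 + 11:00 = 08:23 on Oct 16.
+13 hours and 13 minutes → arrive 21:36 UTC on Oct 16.
Flight 2 in UTC: 11:52 + 7:00 = 18:52 on Oct 15.
+13 hours and 5 minutes → arrive 07:57 UTC on Oct 16.
Flight 2 lands earlier by 13 hours 39 minutes.

the second, by 13 hours 39 minutes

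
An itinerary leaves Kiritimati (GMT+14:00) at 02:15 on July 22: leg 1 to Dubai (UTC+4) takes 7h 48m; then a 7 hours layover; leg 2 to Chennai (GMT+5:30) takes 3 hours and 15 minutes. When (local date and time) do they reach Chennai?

11:48 on July 22

Convert departure to UTC: 02:15 − 14:00 = 12:15 UTC on Jul 21.
Add 7 hours and 48 minutes leg 1 → 20:03 UTC.
Add 7 hours layover in Dubai → 03:03 UTC (Jul 22).
Add 3 hours and 15 minutes leg 2 → 06:18 UTC.
Chennai is UTC+5:30, so local arrival = 06:18 + 5:30 = 11:48 on Jul 22.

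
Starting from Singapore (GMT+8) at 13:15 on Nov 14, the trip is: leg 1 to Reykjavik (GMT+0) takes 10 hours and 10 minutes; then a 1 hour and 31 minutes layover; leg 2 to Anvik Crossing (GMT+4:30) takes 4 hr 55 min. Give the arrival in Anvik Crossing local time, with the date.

Convert departure to UTC: 13:15 − 8:00 = 05:15 UTC on Nov 14.
Add 10 hours 10 minutes leg 1 → 15:25 UTC.
Add 1 hour and 31 minutes layover in Reykjavik → 16:56 UTC.
Add 4 hours 55 minutes leg 2 → 21:51 UTC.
Anvik Crossing is UTC+4:30, so local arrival = 21:51 + 4:30 = 02:21 on Nov 15.

02:21 on November 15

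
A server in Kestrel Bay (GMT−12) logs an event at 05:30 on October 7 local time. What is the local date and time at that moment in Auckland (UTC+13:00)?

06:30 on October 8

Auckland is 25:00 ahead of Kestrel Bay.
Shift by the zone difference: 05:30 + 25:00 = 06:30 on Oct 8 in Auckland.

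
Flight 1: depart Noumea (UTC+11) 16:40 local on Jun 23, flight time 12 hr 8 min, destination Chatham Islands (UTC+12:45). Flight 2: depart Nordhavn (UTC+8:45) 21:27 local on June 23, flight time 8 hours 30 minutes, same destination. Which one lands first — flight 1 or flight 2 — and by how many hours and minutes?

Flight 1 in UTC: 16:40 − 11:00 = 05:40 on Jun 23.
+12 hours 8 minutes → arrive 17:48 UTC on Jun 23.
Flight 2 in UTC: 21:27 − 8:45 = 12:42 on Jun 23.
+8 hours 30 minutes → arrive 21:12 UTC on Jun 23.
Flight 1 lands earlier by 3 hours 24 minutes.

the first, by 3 hours 24 minutes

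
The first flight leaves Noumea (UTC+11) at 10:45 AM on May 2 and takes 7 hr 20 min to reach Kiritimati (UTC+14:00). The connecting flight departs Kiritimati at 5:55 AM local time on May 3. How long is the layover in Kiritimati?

8 hours 50 minutes

Convert departure to UTC: 10:45 AM − 11:00 = 11:45 PM UTC on May 1.
Add 7 hours and 20 minutes flight time → 7:05 AM UTC (May 2).
Kiritimati is UTC+14:00, so local arrival = 7:05 AM + 14:00 = 9:05 PM on May 2.
Layover = 5:55 AM − 9:05 PM (+1 day) = 8 hours 50 minutes.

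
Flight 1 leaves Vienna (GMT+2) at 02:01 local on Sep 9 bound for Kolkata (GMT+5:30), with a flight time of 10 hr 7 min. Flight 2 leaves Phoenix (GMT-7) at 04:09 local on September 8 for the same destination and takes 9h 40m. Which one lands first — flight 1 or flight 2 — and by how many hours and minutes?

Flight 1 in UTC: 02:01 − 2:00 = 00:01 on Sep 9.
+10 hours and 7 minutes → arrive 10:08 UTC on Sep 9.
Flight 2 in UTC: 04:09 + 7:00 = 11:09 on Sep 8.
+9 hours and 40 minutes → arrive 20:49 UTC on Sep 8.
Flight 2 lands earlier by 13 hours 19 minutes.

the second, by 13 hours 19 minutes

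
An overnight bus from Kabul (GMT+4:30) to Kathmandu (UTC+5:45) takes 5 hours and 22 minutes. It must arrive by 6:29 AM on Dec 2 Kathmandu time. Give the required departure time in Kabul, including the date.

11:52 PM on Dec 1

Target arrival in UTC: 6:29 AM − 5:45 = 12:44 AM on Dec 2.
Subtract 5 hours 22 minutes → departure 7:22 PM UTC on Dec 1.
Kabul is UTC+4:30: 7:22 PM + 4:30 = 11:52 PM on Dec 1.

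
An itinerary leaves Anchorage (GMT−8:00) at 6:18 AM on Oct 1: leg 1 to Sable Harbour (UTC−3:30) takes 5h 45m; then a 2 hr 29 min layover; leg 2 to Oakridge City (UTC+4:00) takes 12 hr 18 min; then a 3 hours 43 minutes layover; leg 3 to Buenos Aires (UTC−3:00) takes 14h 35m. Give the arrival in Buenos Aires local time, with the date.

Convert departure to UTC: 6:18 AM + 8:00 = 2:18 PM UTC on Oct 1.
Add 5 hours and 45 minutes leg 1 → 8:03 PM UTC.
Add 2 hours and 29 minutes layover in Sable Harbour → 10:32 PM UTC.
Add 12 hours and 18 minutes leg 2 → 10:50 AM UTC (Oct 2).
Add 3 hours and 43 minutes layover in Oakridge City → 2:33 PM UTC.
Add 14 hours 35 minutes leg 3 → 5:08 AM UTC (Oct 3).
Buenos Aires is UTC−3:00, so local arrival = 5:08 AM − 3:00 = 2:08 AM on Oct 3.

2:08 AM on Oct 3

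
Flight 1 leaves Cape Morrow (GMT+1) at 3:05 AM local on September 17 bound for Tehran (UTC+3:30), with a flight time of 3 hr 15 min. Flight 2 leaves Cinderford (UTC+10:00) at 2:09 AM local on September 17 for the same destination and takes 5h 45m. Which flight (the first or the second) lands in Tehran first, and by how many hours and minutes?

the second, by 7 hours 26 minutes

Flight 1 in UTC: 3:05 AM − 1:00 = 2:05 AM on Sep 17.
+3 hours 15 minutes → arrive 5:20 AM UTC on Sep 17.
Flight 2 in UTC: 2:09 AM − 10:00 = 4:09 PM on Sep 16.
+5 hours and 45 minutes → arrive 9:54 PM UTC on Sep 16.
Flight 2 lands earlier by 7 hours 26 minutes.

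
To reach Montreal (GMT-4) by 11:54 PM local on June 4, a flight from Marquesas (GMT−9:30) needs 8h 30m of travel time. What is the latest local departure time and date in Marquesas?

Target arrival in UTC: 11:54 PM + 4:00 = 3:54 AM on Jun 5.
Subtract 8 hours and 30 minutes → departure 7:24 PM UTC on Jun 4.
Marquesas is UTC−9:30: 7:24 PM − 9:30 = 9:54 AM on Jun 4.

9:54 AM on Jun 4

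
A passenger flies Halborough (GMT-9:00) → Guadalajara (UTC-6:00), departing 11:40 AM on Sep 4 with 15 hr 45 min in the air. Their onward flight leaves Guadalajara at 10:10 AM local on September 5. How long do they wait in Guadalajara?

3 hours 45 minutes

Convert departure to UTC: 11:40 AM + 9:00 = 8:40 PM UTC on Sep 4.
Add 15 hours and 45 minutes flight time → 12:25 PM UTC (Sep 5).
Guadalajara is UTC−6:00, so local arrival = 12:25 PM − 6:00 = 6:25 AM on Sep 5.
Layover = 10:10 AM − 6:25 AM = 3 hours 45 minutes.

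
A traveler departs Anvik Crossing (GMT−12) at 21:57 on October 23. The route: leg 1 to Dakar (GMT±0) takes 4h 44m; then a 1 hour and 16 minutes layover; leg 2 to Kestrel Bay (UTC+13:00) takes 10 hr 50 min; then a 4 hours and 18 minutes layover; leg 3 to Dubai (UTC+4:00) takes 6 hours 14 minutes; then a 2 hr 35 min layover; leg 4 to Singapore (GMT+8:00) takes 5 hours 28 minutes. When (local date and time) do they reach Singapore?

05:22 on October 26

Convert departure to UTC: 21:57 + 12:00 = 09:57 UTC on Oct 24.
Add 4 hours 44 minutes leg 1 → 14:41 UTC.
Add 1 hour and 16 minutes layover in Dakar → 15:57 UTC.
Add 10 hours and 50 minutes leg 2 → 02:47 UTC (Oct 25).
Add 4 hours 18 minutes layover in Kestrel Bay → 07:05 UTC.
Add 6 hours 14 minutes leg 3 → 13:19 UTC.
Add 2 hours 35 minutes layover in Dubai → 15:54 UTC.
Add 5 hours 28 minutes leg 4 → 21:22 UTC.
Singapore is UTC+8:00, so local arrival = 21:22 + 8:00 = 05:22 on Oct 26.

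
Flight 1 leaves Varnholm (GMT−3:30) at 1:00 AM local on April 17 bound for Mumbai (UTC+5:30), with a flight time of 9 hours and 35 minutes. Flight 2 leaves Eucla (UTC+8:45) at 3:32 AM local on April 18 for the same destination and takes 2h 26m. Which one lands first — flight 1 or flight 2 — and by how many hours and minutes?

Flight 1 in UTC: 1:00 AM + 3:30 = 4:30 AM on Apr 17.
+9 hours and 35 minutes → arrive 2:05 PM UTC on Apr 17.
Flight 2 in UTC: 3:32 AM − 8:45 = 6:47 PM on Apr 17.
+2 hours and 26 minutes → arrive 9:13 PM UTC on Apr 17.
Flight 1 lands earlier by 7 hours 8 minutes.

the first, by 7 hours 8 minutes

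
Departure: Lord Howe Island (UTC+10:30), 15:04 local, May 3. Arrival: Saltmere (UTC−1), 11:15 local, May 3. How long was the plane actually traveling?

7 hours 41 minutes

Saltmere is 11:30 behind Lord Howe Island.
Clock-face elapsed time (ignoring zones) is −3 hours 49 minutes.
Actual elapsed = −3 hours 49 minutes + 11:30 = 7 hours 41 minutes.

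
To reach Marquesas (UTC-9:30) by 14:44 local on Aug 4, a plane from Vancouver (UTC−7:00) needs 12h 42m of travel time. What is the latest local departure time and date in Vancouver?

04:32 on August 4

Target arrival in UTC: 14:44 + 9:30 = 00:14 on Aug 5.
Subtract 12 hours 42 minutes → departure 11:32 UTC on Aug 4.
Vancouver is UTC−7:00: 11:32 − 7:00 = 04:32 on Aug 4.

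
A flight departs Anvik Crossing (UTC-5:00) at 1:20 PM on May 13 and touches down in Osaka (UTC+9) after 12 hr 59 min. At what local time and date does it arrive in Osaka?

Osaka is 14:00 ahead of Anvik Crossing.
After 12 hours 59 minutes it is 2:19 AM (May 14) in Anvik Crossing.
Shift by the zone difference: 2:19 AM + 14:00 = 4:19 PM on May 14 in Osaka.

4:19 PM on May 14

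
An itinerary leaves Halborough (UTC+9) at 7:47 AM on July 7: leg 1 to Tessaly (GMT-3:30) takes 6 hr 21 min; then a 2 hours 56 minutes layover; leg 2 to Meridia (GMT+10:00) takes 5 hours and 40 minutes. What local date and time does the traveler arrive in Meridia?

11:44 PM on July 7

Convert departure to UTC: 7:47 AM − 9:00 = 10:47 PM UTC on Jul 6.
Add 6 hours and 21 minutes leg 1 → 5:08 AM UTC (Jul 7).
Add 2 hours 56 minutes layover in Tessaly → 8:04 AM UTC.
Add 5 hours and 40 minutes leg 2 → 1:44 PM UTC.
Meridia is UTC+10:00, so local arrival = 1:44 PM + 10:00 = 11:44 PM on Jul 7.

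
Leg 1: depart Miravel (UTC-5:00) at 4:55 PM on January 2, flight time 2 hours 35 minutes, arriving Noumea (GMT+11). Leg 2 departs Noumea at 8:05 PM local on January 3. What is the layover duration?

Convert departure to UTC: 4:55 PM + 5:00 = 9:55 PM UTC on Jan 2.
Add 2 hours and 35 minutes flight time → 12:30 AM UTC (Jan 3).
Noumea is UTC+11:00, so local arrival = 12:30 AM + 11:00 = 11:30 AM on Jan 3.
Layover = 8:05 PM − 11:30 AM = 8 hours 35 minutes.

8 hours 35 minutes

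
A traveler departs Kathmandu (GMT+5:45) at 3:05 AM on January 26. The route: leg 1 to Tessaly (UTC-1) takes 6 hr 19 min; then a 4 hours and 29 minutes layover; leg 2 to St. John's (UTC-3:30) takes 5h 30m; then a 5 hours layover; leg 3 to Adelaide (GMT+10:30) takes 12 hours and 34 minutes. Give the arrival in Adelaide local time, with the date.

Convert departure to UTC: 3:05 AM − 5:45 = 9:20 PM UTC on Jan 25.
Add 6 hours 19 minutes leg 1 → 3:39 AM UTC (Jan 26).
Add 4 hours and 29 minutes layover in Tessaly → 8:08 AM UTC.
Add 5 hours 30 minutes leg 2 → 1:38 PM UTC.
Add 5 hours layover in St. John's → 6:38 PM UTC.
Add 12 hours 34 minutes leg 3 → 7:12 AM UTC (Jan 27).
Adelaide is UTC+10:30, so local arrival = 7:12 AM + 10:30 = 5:42 PM on Jan 27.

5:42 PM on January 27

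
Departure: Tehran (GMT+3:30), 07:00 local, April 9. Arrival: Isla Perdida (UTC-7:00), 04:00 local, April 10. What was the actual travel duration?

31 hours 30 minutes

Departure in UTC: 07:00 − 3:30 = 03:30 on Apr 9.
Arrival in UTC: 04:00 + 7:00 = 11:00 on Apr 10.
Elapsed = 11:00 − 03:30 (+1 day) = 31 hours 30 minutes.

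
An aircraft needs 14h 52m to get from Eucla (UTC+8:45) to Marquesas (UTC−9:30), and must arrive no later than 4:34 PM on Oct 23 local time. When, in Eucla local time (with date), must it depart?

7:57 PM on October 23

Target arrival in UTC: 4:34 PM + 9:30 = 2:04 AM on Oct 24.
Subtract 14 hours and 52 minutes → departure 11:12 AM UTC on Oct 23.
Eucla is UTC+8:45: 11:12 AM + 8:45 = 7:57 PM on Oct 23.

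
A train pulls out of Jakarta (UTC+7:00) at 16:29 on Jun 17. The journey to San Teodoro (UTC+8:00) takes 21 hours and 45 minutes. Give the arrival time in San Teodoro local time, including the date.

Convert departure to UTC: 16:29 − 7:00 = 09:29 UTC on Jun 17.
Add 21 hours and 45 minutes travel time → 07:14 UTC (Jun 18).
San Teodoro is UTC+8:00, so local arrival = 07:14 + 8:00 = 15:14 on Jun 18.

15:14 on June 18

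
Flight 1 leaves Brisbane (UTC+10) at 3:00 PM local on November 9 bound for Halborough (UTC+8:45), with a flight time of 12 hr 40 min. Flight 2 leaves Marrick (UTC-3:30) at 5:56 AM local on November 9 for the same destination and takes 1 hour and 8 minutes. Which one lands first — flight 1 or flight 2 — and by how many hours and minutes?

Flight 1 in UTC: 3:00 PM − 10:00 = 5:00 AM on Nov 9.
+12 hours and 40 minutes → arrive 5:40 PM UTC on Nov 9.
Flight 2 in UTC: 5:56 AM + 3:30 = 9:26 AM on Nov 9.
+1 hour and 8 minutes → arrive 10:34 AM UTC on Nov 9.
Flight 2 lands earlier by 7 hours 6 minutes.

the second, by 7 hours 6 minutes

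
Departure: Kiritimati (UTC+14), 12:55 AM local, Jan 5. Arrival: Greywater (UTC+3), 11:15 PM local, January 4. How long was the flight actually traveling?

Departure in UTC: 12:55 AM − 14:00 = 10:55 AM on Jan 4.
Arrival in UTC: 11:15 PM − 3:00 = 8:15 PM on Jan 4.
Elapsed = 8:15 PM − 10:55 AM = 9 hours 20 minutes.

9 hours 20 minutes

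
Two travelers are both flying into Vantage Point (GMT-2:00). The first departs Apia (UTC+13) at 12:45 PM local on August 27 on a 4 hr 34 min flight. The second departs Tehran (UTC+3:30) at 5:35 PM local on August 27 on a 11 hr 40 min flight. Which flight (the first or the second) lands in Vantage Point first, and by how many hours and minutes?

the first, by 21 hours 26 minutes

Flight 1 in UTC: 12:45 PM − 13:00 = 11:45 PM on Aug 26.
+4 hours 34 minutes → arrive 4:19 AM UTC on Aug 27.
Flight 2 in UTC: 5:35 PM − 3:30 = 2:05 PM on Aug 27.
+11 hours 40 minutes → arrive 1:45 AM UTC on Aug 28.
Flight 1 lands earlier by 21 hours 26 minutes.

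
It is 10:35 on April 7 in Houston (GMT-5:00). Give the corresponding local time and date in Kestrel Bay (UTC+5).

In UTC: 10:35 + 5:00 = 15:35 on Apr 7.
Kestrel Bay is UTC+5:00: 15:35 + 5:00 = 20:35 on Apr 7.

20:35 on Apr 7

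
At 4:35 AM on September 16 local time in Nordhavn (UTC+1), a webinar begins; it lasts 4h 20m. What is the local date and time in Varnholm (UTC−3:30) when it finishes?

4:25 AM on September 16

Varnholm is 4:30 behind Nordhavn.
After 4 hours 20 minutes it is 8:55 AM in Nordhavn.
Shift by the zone difference: 8:55 AM − 4:30 = 4:25 AM on Sep 16 in Varnholm.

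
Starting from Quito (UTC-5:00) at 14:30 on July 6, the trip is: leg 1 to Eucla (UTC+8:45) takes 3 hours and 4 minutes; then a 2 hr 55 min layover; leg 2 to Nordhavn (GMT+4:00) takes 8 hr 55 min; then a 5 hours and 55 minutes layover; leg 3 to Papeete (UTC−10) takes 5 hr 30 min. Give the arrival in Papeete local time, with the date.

11:49 on July 7

Convert departure to UTC: 14:30 + 5:00 = 19:30 UTC on Jul 6.
Add 3 hours 4 minutes leg 1 → 22:34 UTC.
Add 2 hours and 55 minutes layover in Eucla → 01:29 UTC (Jul 7).
Add 8 hours 55 minutes leg 2 → 10:24 UTC.
Add 5 hours 55 minutes layover in Nordhavn → 16:19 UTC.
Add 5 hours 30 minutes leg 3 → 21:49 UTC.
Papeete is UTC−10:00, so local arrival = 21:49 − 10:00 = 11:49 on Jul 7.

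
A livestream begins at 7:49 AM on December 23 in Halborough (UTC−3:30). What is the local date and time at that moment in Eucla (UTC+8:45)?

Eucla is 12:15 ahead of Halborough.
Shift by the zone difference: 7:49 AM + 12:15 = 8:04 PM on Dec 23 in Eucla.

8:04 PM on December 23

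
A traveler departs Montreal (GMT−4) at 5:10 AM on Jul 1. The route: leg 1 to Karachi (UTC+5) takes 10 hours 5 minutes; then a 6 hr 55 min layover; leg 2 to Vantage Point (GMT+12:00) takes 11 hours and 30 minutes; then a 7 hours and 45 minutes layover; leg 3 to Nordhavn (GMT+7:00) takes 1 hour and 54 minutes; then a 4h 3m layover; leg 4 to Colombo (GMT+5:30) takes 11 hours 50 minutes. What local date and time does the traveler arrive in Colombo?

Convert departure to UTC: 5:10 AM + 4:00 = 9:10 AM UTC on Jul 1.
Add 10 hours and 5 minutes leg 1 → 7:15 PM UTC.
Add 6 hours and 55 minutes layover in Karachi → 2:10 AM UTC (Jul 2).
Add 11 hours 30 minutes leg 2 → 1:40 PM UTC.
Add 7 hours and 45 minutes layover in Vantage Point → 9:25 PM UTC.
Add 1 hour and 54 minutes leg 3 → 11:19 PM UTC.
Add 4 hours and 3 minutes layover in Nordhavn → 3:22 AM UTC (Jul 3).
Add 11 hours 50 minutes leg 4 → 3:12 PM UTC.
Colombo is UTC+5:30, so local arrival = 3:12 PM + 5:30 = 8:42 PM on Jul 3.

8:42 PM on July 3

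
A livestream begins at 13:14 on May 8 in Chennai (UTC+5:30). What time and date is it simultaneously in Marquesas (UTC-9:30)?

Marquesas is 15:00 behind Chennai.
Shift by the zone difference: 13:14 − 15:00 = 22:14 on May 7 in Marquesas.

22:14 on May 7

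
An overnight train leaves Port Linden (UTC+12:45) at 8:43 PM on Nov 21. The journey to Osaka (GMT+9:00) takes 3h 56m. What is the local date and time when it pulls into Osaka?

Convert departure to UTC: 8:43 PM − 12:45 = 7:58 AM UTC on Nov 21.
Add 3 hours and 56 minutes travel time → 11:54 AM UTC.
Osaka is UTC+9:00, so local arrival = 11:54 AM + 9:00 = 8:54 PM on Nov 21.

8:54 PM on November 21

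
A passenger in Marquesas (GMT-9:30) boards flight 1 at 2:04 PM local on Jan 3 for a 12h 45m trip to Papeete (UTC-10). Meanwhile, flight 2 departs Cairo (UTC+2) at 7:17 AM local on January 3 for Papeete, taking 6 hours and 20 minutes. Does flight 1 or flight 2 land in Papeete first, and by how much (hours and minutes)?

Flight 1 in UTC: 2:04 PM + 9:30 = 11:34 PM on Jan 3.
+12 hours and 45 minutes → arrive 12:19 PM UTC on Jan 4.
Flight 2 in UTC: 7:17 AM − 2:00 = 5:17 AM on Jan 3.
+6 hours and 20 minutes → arrive 11:37 AM UTC on Jan 3.
Flight 2 lands earlier by 24 hours 42 minutes.

the second, by 24 hours 42 minutes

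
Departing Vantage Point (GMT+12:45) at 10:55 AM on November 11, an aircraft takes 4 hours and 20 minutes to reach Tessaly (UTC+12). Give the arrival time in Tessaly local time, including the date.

Convert departure to UTC: 10:55 AM − 12:45 = 10:10 PM UTC on Nov 10.
Add 4 hours 20 minutes travel time → 2:30 AM UTC (Nov 11).
Tessaly is UTC+12:00, so local arrival = 2:30 AM + 12:00 = 2:30 PM on Nov 11.

2:30 PM on Nov 11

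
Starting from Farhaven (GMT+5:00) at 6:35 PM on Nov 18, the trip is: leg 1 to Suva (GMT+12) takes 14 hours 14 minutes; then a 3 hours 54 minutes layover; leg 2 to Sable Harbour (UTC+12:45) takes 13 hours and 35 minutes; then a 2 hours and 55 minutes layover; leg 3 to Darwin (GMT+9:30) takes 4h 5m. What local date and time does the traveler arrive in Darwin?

Convert departure to UTC: 6:35 PM − 5:00 = 1:35 PM UTC on Nov 18.
Add 14 hours and 14 minutes leg 1 → 3:49 AM UTC (Nov 19).
Add 3 hours 54 minutes layover in Suva → 7:43 AM UTC.
Add 13 hours 35 minutes leg 2 → 9:18 PM UTC.
Add 2 hours 55 minutes layover in Sable Harbour → 12:13 AM UTC (Nov 20).
Add 4 hours 5 minutes leg 3 → 4:18 AM UTC.
Darwin is UTC+9:30, so local arrival = 4:18 AM + 9:30 = 1:48 PM on Nov 20.

1:48 PM on Nov 20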